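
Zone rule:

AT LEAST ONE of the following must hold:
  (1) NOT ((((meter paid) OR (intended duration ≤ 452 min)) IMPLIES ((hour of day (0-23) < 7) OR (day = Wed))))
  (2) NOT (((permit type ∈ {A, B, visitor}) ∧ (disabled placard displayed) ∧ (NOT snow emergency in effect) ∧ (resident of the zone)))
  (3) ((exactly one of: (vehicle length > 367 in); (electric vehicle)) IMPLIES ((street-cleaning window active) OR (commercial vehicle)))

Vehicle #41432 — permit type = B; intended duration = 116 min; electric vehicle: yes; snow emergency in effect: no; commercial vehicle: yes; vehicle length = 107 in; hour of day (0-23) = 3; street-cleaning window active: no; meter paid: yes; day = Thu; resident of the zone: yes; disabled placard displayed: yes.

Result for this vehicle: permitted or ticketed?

Atomic conditions:
  meter paid: yes → true
  intended duration ≤ 452 min: 116 ≤ 452 is true
  hour of day (0-23) < 7: 3 < 7 is true
  day = Wed: Thu == Wed is false
  permit type ∈ {A, B, visitor}: B is in the set → true
  disabled placard displayed: yes → true
  NOT snow emergency in effect: no → true
  resident of the zone: yes → true
  vehicle length > 367 in: 107 > 367 is false
  electric vehicle: yes → true
  street-cleaning window active: no → false
  commercial vehicle: yes → true
Combine:
[1.1.1] true OR true = true
[1.1.2] true OR false = true
[1.1] true → true = true
[1] NOT true = false
[2.1] true AND true AND true AND true = true
[2] NOT true = false
[3.1] exactly-one(false, true) = true
[3.2] false OR true = true
[3] true → true = true
[root] false OR false OR true = true
Overall: true → permitted

Permitted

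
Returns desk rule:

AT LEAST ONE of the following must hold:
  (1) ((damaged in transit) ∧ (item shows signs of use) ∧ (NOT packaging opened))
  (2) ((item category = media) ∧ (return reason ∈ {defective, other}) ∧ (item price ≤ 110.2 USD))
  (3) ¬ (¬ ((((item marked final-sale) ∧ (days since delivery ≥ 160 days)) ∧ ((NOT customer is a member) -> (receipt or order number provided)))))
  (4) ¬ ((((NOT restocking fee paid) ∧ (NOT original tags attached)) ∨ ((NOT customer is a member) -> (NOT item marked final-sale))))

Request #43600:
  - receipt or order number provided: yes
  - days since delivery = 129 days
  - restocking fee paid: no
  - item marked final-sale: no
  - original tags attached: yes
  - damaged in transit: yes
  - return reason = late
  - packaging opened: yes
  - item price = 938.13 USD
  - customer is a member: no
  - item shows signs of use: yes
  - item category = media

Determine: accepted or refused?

Atomic conditions:
  damaged in transit: yes → true
  item shows signs of use: yes → true
  NOT packaging opened: yes → false
  item category = media: media == media is true
  return reason ∈ {defective, other}: late is not in the set → false
  item price ≤ 110.2 USD: 938.13 ≤ 110.2 is false
  item marked final-sale: no → false
  days since delivery ≥ 160 days: 129 ≥ 160 is false
  NOT customer is a member: no → true
  receipt or order number provided: yes → true
  NOT restocking fee paid: no → true
  NOT original tags attached: yes → false
  NOT item marked final-sale: no → true
Combine:
[1] true AND true AND false = false
[2] true AND false AND false = false
[3.1.1.1] false AND false = false
[3.1.1.2] true → true = true
[3.1.1] false AND true = false
[3.1] NOT false = true
[3] NOT true = false
[4.1.1] true AND false = false
[4.1.2] true → true = true
[4.1] false OR true = true
[4] NOT true = false
[root] false OR false OR false OR false = false
Overall: false → refused

Refused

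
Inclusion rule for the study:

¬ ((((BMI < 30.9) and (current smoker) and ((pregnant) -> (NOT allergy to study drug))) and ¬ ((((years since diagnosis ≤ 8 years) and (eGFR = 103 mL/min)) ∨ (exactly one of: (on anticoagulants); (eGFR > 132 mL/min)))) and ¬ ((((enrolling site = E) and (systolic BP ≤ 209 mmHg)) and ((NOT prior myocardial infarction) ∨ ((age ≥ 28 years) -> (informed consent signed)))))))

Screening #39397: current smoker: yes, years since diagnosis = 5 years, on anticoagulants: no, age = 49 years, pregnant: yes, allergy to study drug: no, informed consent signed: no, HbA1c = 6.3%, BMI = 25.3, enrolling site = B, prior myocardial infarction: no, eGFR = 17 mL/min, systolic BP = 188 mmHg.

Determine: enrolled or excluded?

Excluded

Atomic conditions:
  BMI < 30.9: 25.3 < 30.9 is true
  current smoker: yes → true
  pregnant: yes → true
  NOT allergy to study drug: no → true
  years since diagnosis ≤ 8 years: 5 ≤ 8 is true
  eGFR = 103 mL/min: 17 == 103 is false
  on anticoagulants: no → false
  eGFR > 132 mL/min: 17 > 132 is false
  enrolling site = E: B == E is false
  systolic BP ≤ 209 mmHg: 188 ≤ 209 is true
  NOT prior myocardial infarction: no → true
  age ≥ 28 years: 49 ≥ 28 is true
  informed consent signed: no → false
Combine:
[1.1.3] true → true = true
[1.1] true AND true AND true = true
[1.2.1.1] true AND false = false
[1.2.1.2] exactly-one(false, false) = false
[1.2.1] false OR false = false
[1.2] NOT false = true
[1.3.1.1] false AND true = false
[1.3.1.2.2] true → false = false
[1.3.1.2] true OR false = true
[1.3.1] false AND true = false
[1.3] NOT false = true
[1] true AND true AND true = true
[root] NOT true = false
Overall: false → excluded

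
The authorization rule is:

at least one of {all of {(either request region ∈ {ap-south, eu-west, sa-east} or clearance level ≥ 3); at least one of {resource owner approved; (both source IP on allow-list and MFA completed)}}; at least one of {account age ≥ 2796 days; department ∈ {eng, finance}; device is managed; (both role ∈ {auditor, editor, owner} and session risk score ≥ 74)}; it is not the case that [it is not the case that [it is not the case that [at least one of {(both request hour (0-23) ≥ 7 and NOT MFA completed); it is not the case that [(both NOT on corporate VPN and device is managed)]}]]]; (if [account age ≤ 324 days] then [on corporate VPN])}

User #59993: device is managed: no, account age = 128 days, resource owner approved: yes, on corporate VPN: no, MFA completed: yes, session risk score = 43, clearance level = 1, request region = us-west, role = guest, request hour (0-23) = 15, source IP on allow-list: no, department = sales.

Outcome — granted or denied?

Atomic conditions:
  request region ∈ {ap-south, eu-west, sa-east}: us-west is not in the set → false
  clearance level ≥ 3: 1 ≥ 3 is false
  resource owner approved: yes → true
  source IP on allow-list: no → false
  MFA completed: yes → true
  account age ≥ 2796 days: 128 ≥ 2796 is false
  department ∈ {eng, finance}: sales is not in the set → false
  device is managed: no → false
  role ∈ {auditor, editor, owner}: guest is not in the set → false
  session risk score ≥ 74: 43 ≥ 74 is false
  request hour (0-23) ≥ 7: 15 ≥ 7 is true
  NOT MFA completed: yes → false
  NOT on corporate VPN: no → true
  account age ≤ 324 days: 128 ≤ 324 is true
  on corporate VPN: no → false
Combine:
[1.1] false OR false = false
[1.2.2] false AND true = false
[1.2] true OR false = true
[1] false AND true = false
[2.4] false AND false = false
[2] false OR false OR false OR false = false
[3.1.1.1.1] true AND false = false
[3.1.1.1.2.1] true AND false = false
[3.1.1.1.2] NOT false = true
[3.1.1.1] false OR true = true
[3.1.1] NOT true = false
[3.1] NOT false = true
[3] NOT true = false
[4] true → false = false
[root] false OR false OR false OR false = false
Overall: false → denied

Denied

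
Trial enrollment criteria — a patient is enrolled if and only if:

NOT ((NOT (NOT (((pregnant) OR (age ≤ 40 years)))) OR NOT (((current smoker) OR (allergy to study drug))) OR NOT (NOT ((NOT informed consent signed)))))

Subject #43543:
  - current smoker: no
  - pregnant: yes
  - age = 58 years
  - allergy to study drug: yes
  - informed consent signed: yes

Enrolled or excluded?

Atomic conditions:
  pregnant: yes → true
  age ≤ 40 years: 58 ≤ 40 is false
  current smoker: no → false
  allergy to study drug: yes → true
  NOT informed consent signed: yes → false
Combine:
[1.1.1.1] true OR false = true
[1.1.1] NOT true = false
[1.1] NOT false = true
[1.2.1] false OR true = true
[1.2] NOT true = false
[1.3.1] NOT false = true
[1.3] NOT true = false
[1] true OR false OR false = true
[root] NOT true = false
Overall: false → excluded

Excluded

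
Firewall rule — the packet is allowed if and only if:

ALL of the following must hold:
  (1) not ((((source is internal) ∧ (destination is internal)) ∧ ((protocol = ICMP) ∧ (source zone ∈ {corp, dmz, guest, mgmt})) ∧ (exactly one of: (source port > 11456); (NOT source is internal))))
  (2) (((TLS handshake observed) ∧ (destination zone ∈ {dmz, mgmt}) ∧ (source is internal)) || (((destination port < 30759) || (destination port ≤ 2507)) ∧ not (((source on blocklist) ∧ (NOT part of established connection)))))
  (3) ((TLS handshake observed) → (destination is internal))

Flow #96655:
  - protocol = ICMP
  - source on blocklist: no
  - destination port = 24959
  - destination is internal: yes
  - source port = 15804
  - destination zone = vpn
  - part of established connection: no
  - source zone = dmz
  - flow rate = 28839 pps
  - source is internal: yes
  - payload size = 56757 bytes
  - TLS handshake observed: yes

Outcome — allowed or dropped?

Dropped

Atomic conditions:
  source is internal: yes → true
  destination is internal: yes → true
  protocol = ICMP: ICMP == ICMP is true
  source zone ∈ {corp, dmz, guest, mgmt}: dmz is in the set → true
  source port > 11456: 15804 > 11456 is true
  NOT source is internal: yes → false
  TLS handshake observed: yes → true
  destination zone ∈ {dmz, mgmt}: vpn is not in the set → false
  destination port < 30759: 24959 < 30759 is true
  destination port ≤ 2507: 24959 ≤ 2507 is false
  source on blocklist: no → false
  NOT part of established connection: no → true
Combine:
[1.1.1] true AND true = true
[1.1.2] true AND true = true
[1.1.3] exactly-one(true, false) = true
[1.1] true AND true AND true = true
[1] NOT true = false
[2.1] true AND false AND true = false
[2.2.1] true OR false = true
[2.2.2.1] false AND true = false
[2.2.2] NOT false = true
[2.2] true AND true = true
[2] false OR true = true
[3] true → true = true
[root] false AND true AND true = false
Overall: false → dropped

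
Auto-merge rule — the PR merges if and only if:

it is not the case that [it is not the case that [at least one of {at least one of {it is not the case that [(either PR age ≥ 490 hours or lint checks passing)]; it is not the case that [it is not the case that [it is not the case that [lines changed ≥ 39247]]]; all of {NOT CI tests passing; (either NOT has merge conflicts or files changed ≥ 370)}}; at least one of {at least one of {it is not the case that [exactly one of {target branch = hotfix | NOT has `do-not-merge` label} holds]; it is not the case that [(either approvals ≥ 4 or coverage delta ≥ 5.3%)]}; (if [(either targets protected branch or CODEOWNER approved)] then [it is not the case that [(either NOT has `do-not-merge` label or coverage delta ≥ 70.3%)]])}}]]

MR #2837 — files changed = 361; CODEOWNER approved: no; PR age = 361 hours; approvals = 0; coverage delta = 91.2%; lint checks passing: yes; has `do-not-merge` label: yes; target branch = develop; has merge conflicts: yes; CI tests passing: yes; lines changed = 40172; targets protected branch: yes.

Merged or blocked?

Merged

Atomic conditions:
  PR age ≥ 490 hours: 361 ≥ 490 is false
  lint checks passing: yes → true
  lines changed ≥ 39247: 40172 ≥ 39247 is true
  NOT CI tests passing: yes → false
  NOT has merge conflicts: yes → false
  files changed ≥ 370: 361 ≥ 370 is false
  target branch = hotfix: develop == hotfix is false
  NOT has `do-not-merge` label: yes → false
  approvals ≥ 4: 0 ≥ 4 is false
  coverage delta ≥ 5.3%: 91.2 ≥ 5.3 is true
  targets protected branch: yes → true
  CODEOWNER approved: no → false
  coverage delta ≥ 70.3%: 91.2 ≥ 70.3 is true
Combine:
[1.1.1.1.1] false OR true = true
[1.1.1.1] NOT true = false
[1.1.1.2.1.1] NOT true = false
[1.1.1.2.1] NOT false = true
[1.1.1.2] NOT true = false
[1.1.1.3.2] false OR false = false
[1.1.1.3] false AND false = false
[1.1.1] false OR false OR false = false
[1.1.2.1.1.1] exactly-one(false, false) = false
[1.1.2.1.1] NOT false = true
[1.1.2.1.2.1] false OR true = true
[1.1.2.1.2] NOT true = false
[1.1.2.1] true OR false = true
[1.1.2.2.1] true OR false = true
[1.1.2.2.2.1] false OR true = true
[1.1.2.2.2] NOT true = false
[1.1.2.2] true → false = false
[1.1.2] true OR false = true
[1.1] false OR true = true
[1] NOT true = false
[root] NOT false = true
Overall: true → merged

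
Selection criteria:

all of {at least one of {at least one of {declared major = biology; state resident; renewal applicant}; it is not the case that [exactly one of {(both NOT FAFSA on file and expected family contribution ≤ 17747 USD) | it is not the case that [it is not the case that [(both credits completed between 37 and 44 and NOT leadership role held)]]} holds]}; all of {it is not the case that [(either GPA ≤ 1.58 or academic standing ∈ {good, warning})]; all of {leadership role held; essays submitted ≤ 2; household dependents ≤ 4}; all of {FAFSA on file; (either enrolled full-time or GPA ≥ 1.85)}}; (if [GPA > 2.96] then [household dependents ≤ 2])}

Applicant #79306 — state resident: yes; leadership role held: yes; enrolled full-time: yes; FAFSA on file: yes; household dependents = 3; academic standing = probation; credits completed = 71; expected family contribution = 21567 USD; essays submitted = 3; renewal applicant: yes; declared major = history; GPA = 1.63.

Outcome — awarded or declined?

Atomic conditions:
  declared major = biology: history == biology is false
  state resident: yes → true
  renewal applicant: yes → true
  NOT FAFSA on file: yes → false
  expected family contribution ≤ 17747 USD: 21567 ≤ 17747 is false
  credits completed between 37 and 44: 71 in [37, 44] is false
  NOT leadership role held: yes → false
  GPA ≤ 1.58: 1.63 ≤ 1.58 is false
  academic standing ∈ {good, warning}: probation is not in the set → false
  leadership role held: yes → true
  essays submitted ≤ 2: 3 ≤ 2 is false
  household dependents ≤ 4: 3 ≤ 4 is true
  FAFSA on file: yes → true
  enrolled full-time: yes → true
  GPA ≥ 1.85: 1.63 ≥ 1.85 is false
  GPA > 2.96: 1.63 > 2.96 is false
  household dependents ≤ 2: 3 ≤ 2 is false
Combine:
[1.1] false OR true OR true = true
[1.2.1.1] false AND false = false
[1.2.1.2.1.1] false AND false = false
[1.2.1.2.1] NOT false = true
[1.2.1.2] NOT true = false
[1.2.1] exactly-one(false, false) = false
[1.2] NOT false = true
[1] true OR true = true
[2.1.1] false OR false = false
[2.1] NOT false = true
[2.2] true AND false AND true = false
[2.3.2] true OR false = true
[2.3] true AND true = true
[2] true AND false AND true = false
[3] false → false (antecedent false ⇒ implication holds) = true
[root] true AND false AND true = false
Overall: false → declined

Declined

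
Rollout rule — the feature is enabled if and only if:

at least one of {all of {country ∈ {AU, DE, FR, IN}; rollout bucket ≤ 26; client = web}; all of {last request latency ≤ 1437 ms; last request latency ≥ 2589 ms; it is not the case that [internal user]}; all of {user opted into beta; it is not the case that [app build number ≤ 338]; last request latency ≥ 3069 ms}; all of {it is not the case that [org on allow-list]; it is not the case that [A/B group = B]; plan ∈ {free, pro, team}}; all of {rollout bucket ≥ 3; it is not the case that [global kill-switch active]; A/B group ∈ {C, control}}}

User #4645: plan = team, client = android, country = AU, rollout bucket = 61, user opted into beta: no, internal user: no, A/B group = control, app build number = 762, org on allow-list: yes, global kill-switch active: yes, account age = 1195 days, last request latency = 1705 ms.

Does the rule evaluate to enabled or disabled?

Disabled

Atomic conditions:
  country ∈ {AU, DE, FR, IN}: AU is in the set → true
  rollout bucket ≤ 26: 61 ≤ 26 is false
  client = web: android == web is false
  last request latency ≤ 1437 ms: 1705 ≤ 1437 is false
  last request latency ≥ 2589 ms: 1705 ≥ 2589 is false
  internal user: no → false
  user opted into beta: no → false
  app build number ≤ 338: 762 ≤ 338 is false
  last request latency ≥ 3069 ms: 1705 ≥ 3069 is false
  org on allow-list: yes → true
  A/B group = B: control == B is false
  plan ∈ {free, pro, team}: team is in the set → true
  rollout bucket ≥ 3: 61 ≥ 3 is true
  global kill-switch active: yes → true
  A/B group ∈ {C, control}: control is in the set → true
Combine:
[1] true AND false AND false = false
[2.3] NOT false = true
[2] false AND false AND true = false
[3.2] NOT false = true
[3] false AND true AND false = false
[4.1] NOT true = false
[4.2] NOT false = true
[4] false AND true AND true = false
[5.2] NOT true = false
[5] true AND false AND true = false
[root] false OR false OR false OR false OR false = false
Overall: false → disabled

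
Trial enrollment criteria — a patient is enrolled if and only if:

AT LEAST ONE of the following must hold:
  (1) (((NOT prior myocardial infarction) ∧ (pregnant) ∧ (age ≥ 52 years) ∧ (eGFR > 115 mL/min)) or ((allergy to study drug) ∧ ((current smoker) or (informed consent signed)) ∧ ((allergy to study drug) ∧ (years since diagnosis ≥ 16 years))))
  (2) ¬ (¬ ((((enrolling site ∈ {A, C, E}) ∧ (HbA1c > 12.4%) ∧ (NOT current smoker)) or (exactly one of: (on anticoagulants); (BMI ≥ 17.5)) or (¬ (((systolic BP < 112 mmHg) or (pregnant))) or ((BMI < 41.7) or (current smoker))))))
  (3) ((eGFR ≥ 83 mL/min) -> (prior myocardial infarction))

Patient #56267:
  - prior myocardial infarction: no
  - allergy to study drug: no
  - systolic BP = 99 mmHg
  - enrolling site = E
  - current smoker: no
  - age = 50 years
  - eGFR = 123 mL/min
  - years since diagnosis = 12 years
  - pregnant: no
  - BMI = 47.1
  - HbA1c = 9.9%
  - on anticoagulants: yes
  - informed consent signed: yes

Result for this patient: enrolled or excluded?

Excluded

Atomic conditions:
  NOT prior myocardial infarction: no → true
  pregnant: no → false
  age ≥ 52 years: 50 ≥ 52 is false
  eGFR > 115 mL/min: 123 > 115 is true
  allergy to study drug: no → false
  current smoker: no → false
  informed consent signed: yes → true
  years since diagnosis ≥ 16 years: 12 ≥ 16 is false
  enrolling site ∈ {A, C, E}: E is in the set → true
  HbA1c > 12.4%: 9.9 > 12.4 is false
  NOT current smoker: no → true
  on anticoagulants: yes → true
  BMI ≥ 17.5: 47.1 ≥ 17.5 is true
  systolic BP < 112 mmHg: 99 < 112 is true
  BMI < 41.7: 47.1 < 41.7 is false
  eGFR ≥ 83 mL/min: 123 ≥ 83 is true
  prior myocardial infarction: no → false
Combine:
[1.1] true AND false AND false AND true = false
[1.2.2] false OR true = true
[1.2.3] false AND false = false
[1.2] false AND true AND false = false
[1] false OR false = false
[2.1.1.1] true AND false AND true = false
[2.1.1.2] exactly-one(true, true) = false
[2.1.1.3.1.1] true OR false = true
[2.1.1.3.1] NOT true = false
[2.1.1.3.2] false OR false = false
[2.1.1.3] false OR false = false
[2.1.1] false OR false OR false = false
[2.1] NOT false = true
[2] NOT true = false
[3] true → false = false
[root] false OR false OR false = false
Overall: false → excluded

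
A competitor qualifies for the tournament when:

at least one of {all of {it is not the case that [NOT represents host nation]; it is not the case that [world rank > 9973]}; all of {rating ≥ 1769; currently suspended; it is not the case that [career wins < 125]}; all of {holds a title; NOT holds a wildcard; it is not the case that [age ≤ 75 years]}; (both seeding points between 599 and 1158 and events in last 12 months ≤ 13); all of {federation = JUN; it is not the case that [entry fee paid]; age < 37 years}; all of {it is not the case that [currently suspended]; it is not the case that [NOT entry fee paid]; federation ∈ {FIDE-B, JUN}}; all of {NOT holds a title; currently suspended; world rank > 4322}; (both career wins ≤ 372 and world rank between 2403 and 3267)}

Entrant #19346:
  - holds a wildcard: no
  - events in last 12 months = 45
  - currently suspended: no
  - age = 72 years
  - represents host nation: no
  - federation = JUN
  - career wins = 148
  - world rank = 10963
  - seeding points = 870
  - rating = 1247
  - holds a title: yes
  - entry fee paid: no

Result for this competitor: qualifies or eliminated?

Eliminated

Atomic conditions:
  NOT represents host nation: no → true
  world rank > 9973: 10963 > 9973 is true
  rating ≥ 1769: 1247 ≥ 1769 is false
  currently suspended: no → false
  career wins < 125: 148 < 125 is false
  holds a title: yes → true
  NOT holds a wildcard: no → true
  age ≤ 75 years: 72 ≤ 75 is true
  seeding points between 599 and 1158: 870 in [599, 1158] is true
  events in last 12 months ≤ 13: 45 ≤ 13 is false
  federation = JUN: JUN == JUN is true
  entry fee paid: no → false
  age < 37 years: 72 < 37 is false
  NOT entry fee paid: no → true
  federation ∈ {FIDE-B, JUN}: JUN is in the set → true
  NOT holds a title: yes → false
  world rank > 4322: 10963 > 4322 is true
  career wins ≤ 372: 148 ≤ 372 is true
  world rank between 2403 and 3267: 10963 in [2403, 3267] is false
Combine:
[1.1] NOT true = false
[1.2] NOT true = false
[1] false AND false = false
[2.3] NOT false = true
[2] false AND false AND true = false
[3.3] NOT true = false
[3] true AND true AND false = false
[4] true AND false = false
[5.2] NOT false = true
[5] true AND true AND false = false
[6.1] NOT false = true
[6.2] NOT true = false
[6] true AND false AND true = false
[7] false AND false AND true = false
[8] true AND false = false
[root] false OR false OR false OR false OR false OR false OR false OR false = false
Overall: false → eliminated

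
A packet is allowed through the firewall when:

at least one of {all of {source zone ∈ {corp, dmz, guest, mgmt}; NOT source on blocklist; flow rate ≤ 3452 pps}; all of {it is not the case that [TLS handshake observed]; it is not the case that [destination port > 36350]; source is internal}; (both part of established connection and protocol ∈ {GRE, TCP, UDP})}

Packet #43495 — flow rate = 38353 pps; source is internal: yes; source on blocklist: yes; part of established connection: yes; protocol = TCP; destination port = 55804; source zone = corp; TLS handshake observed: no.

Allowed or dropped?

Allowed

Atomic conditions:
  source zone ∈ {corp, dmz, guest, mgmt}: corp is in the set → true
  NOT source on blocklist: yes → false
  flow rate ≤ 3452 pps: 38353 ≤ 3452 is false
  TLS handshake observed: no → false
  destination port > 36350: 55804 > 36350 is true
  source is internal: yes → true
  part of established connection: yes → true
  protocol ∈ {GRE, TCP, UDP}: TCP is in the set → true
Combine:
[1] true AND false AND false = false
[2.1] NOT false = true
[2.2] NOT true = false
[2] true AND false AND true = false
[3] true AND true = true
[root] false OR false OR true = true
Overall: true → allowed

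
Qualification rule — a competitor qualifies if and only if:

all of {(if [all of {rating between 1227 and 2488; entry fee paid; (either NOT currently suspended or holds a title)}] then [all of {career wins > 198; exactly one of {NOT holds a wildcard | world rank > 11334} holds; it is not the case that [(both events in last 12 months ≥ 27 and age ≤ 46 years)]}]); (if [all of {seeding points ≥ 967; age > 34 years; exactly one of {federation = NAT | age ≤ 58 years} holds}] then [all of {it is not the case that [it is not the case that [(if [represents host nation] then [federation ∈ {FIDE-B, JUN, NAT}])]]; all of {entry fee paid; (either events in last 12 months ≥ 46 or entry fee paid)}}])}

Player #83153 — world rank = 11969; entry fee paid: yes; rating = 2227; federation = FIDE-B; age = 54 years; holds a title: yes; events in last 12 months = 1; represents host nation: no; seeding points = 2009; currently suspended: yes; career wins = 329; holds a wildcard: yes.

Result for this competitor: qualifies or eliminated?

Qualifies

Atomic conditions:
  rating between 1227 and 2488: 2227 in [1227, 2488] is true
  entry fee paid: yes → true
  NOT currently suspended: yes → false
  holds a title: yes → true
  career wins > 198: 329 > 198 is true
  NOT holds a wildcard: yes → false
  world rank > 11334: 11969 > 11334 is true
  events in last 12 months ≥ 27: 1 ≥ 27 is false
  age ≤ 46 years: 54 ≤ 46 is false
  seeding points ≥ 967: 2009 ≥ 967 is true
  age > 34 years: 54 > 34 is true
  federation = NAT: FIDE-B == NAT is false
  age ≤ 58 years: 54 ≤ 58 is true
  represents host nation: no → false
  federation ∈ {FIDE-B, JUN, NAT}: FIDE-B is in the set → true
  events in last 12 months ≥ 46: 1 ≥ 46 is false
Combine:
[1.1.3] false OR true = true
[1.1] true AND true AND true = true
[1.2.2] exactly-one(false, true) = true
[1.2.3.1] false AND false = false
[1.2.3] NOT false = true
[1.2] true AND true AND true = true
[1] true → true = true
[2.1.3] exactly-one(false, true) = true
[2.1] true AND true AND true = true
[2.2.1.1.1] false → true (antecedent false ⇒ implication holds) = true
[2.2.1.1] NOT true = false
[2.2.1] NOT false = true
[2.2.2.2] false OR true = true
[2.2.2] true AND true = true
[2.2] true AND true = true
[2] true → true = true
[root] true AND true = true
Overall: true → qualifies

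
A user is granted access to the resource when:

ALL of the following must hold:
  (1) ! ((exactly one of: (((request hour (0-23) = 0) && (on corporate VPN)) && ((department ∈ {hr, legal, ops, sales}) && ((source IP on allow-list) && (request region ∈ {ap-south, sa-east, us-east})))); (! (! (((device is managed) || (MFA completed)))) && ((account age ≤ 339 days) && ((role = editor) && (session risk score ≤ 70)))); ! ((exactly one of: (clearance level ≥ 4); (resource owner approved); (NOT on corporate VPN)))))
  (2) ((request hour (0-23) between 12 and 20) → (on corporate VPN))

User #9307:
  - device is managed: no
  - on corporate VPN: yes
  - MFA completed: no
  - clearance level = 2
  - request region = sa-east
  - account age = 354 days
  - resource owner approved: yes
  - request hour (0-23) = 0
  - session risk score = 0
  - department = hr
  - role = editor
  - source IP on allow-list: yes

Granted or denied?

Atomic conditions:
  request hour (0-23) = 0: 0 == 0 is true
  on corporate VPN: yes → true
  department ∈ {hr, legal, ops, sales}: hr is in the set → true
  source IP on allow-list: yes → true
  request region ∈ {ap-south, sa-east, us-east}: sa-east is in the set → true
  device is managed: no → false
  MFA completed: no → false
  account age ≤ 339 days: 354 ≤ 339 is false
  role = editor: editor == editor is true
  session risk score ≤ 70: 0 ≤ 70 is true
  clearance level ≥ 4: 2 ≥ 4 is false
  resource owner approved: yes → true
  NOT on corporate VPN: yes → false
  request hour (0-23) between 12 and 20: 0 in [12, 20] is false
Combine:
[1.1.1.1] true AND true = true
[1.1.1.2.2] true AND true = true
[1.1.1.2] true AND true = true
[1.1.1] true AND true = true
[1.1.2.1.1.1] false OR false = false
[1.1.2.1.1] NOT false = true
[1.1.2.1] NOT true = false
[1.1.2.2.2] true AND true = true
[1.1.2.2] false AND true = false
[1.1.2] false AND false = false
[1.1.3.1] exactly-one(false, true, false) = true
[1.1.3] NOT true = false
[1.1] exactly-one(true, false, false) = true
[1] NOT true = false
[2] false → true (antecedent false ⇒ implication holds) = true
[root] false AND true = false
Overall: false → denied

Denied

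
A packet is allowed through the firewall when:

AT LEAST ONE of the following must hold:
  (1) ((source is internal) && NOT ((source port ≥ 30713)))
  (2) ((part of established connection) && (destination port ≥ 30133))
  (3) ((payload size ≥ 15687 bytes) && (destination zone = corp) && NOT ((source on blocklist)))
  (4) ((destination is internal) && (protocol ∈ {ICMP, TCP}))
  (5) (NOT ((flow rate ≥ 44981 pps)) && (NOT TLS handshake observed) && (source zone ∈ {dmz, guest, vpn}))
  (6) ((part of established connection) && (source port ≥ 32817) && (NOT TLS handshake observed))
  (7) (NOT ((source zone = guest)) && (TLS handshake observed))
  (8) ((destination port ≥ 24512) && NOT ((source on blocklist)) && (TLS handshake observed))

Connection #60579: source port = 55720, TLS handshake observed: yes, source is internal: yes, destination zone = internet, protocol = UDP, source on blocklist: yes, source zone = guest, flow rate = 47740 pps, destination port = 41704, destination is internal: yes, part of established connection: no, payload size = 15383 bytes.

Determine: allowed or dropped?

Dropped

Atomic conditions:
  source is internal: yes → true
  source port ≥ 30713: 55720 ≥ 30713 is true
  part of established connection: no → false
  destination port ≥ 30133: 41704 ≥ 30133 is true
  payload size ≥ 15687 bytes: 15383 ≥ 15687 is false
  destination zone = corp: internet == corp is false
  source on blocklist: yes → true
  destination is internal: yes → true
  protocol ∈ {ICMP, TCP}: UDP is not in the set → false
  flow rate ≥ 44981 pps: 47740 ≥ 44981 is true
  NOT TLS handshake observed: yes → false
  source zone ∈ {dmz, guest, vpn}: guest is in the set → true
  source port ≥ 32817: 55720 ≥ 32817 is true
  source zone = guest: guest == guest is true
  TLS handshake observed: yes → true
  destination port ≥ 24512: 41704 ≥ 24512 is true
Combine:
[1.2] NOT true = false
[1] true AND false = false
[2] false AND true = false
[3.3] NOT true = false
[3] false AND false AND false = false
[4] true AND false = false
[5.1] NOT true = false
[5] false AND false AND true = false
[6] false AND true AND false = false
[7.1] NOT true = false
[7] false AND true = false
[8.2] NOT true = false
[8] true AND false AND true = false
[root] false OR false OR false OR false OR false OR false OR false OR false = false
Overall: false → dropped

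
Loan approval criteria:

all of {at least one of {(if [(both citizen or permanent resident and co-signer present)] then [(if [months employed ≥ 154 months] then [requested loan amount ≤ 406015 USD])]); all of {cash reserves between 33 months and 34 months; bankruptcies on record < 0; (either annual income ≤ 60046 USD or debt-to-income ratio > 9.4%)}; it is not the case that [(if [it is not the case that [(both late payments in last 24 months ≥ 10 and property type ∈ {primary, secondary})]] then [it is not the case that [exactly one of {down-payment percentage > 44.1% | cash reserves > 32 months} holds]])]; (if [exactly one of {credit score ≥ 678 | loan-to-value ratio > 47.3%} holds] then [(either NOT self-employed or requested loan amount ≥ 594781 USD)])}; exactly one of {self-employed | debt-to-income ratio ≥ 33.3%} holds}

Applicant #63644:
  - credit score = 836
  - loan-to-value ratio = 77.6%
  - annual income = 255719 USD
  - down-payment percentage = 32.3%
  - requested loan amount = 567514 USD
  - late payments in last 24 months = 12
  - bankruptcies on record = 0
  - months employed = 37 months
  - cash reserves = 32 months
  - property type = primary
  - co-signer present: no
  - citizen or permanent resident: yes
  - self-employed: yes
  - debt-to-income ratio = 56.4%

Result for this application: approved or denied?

Denied

Atomic conditions:
  citizen or permanent resident: yes → true
  co-signer present: no → false
  months employed ≥ 154 months: 37 ≥ 154 is false
  requested loan amount ≤ 406015 USD: 567514 ≤ 406015 is false
  cash reserves between 33 months and 34 months: 32 in [33, 34] is false
  bankruptcies on record < 0: 0 < 0 is false
  annual income ≤ 60046 USD: 255719 ≤ 60046 is false
  debt-to-income ratio > 9.4%: 56.4 > 9.4 is true
  late payments in last 24 months ≥ 10: 12 ≥ 10 is true
  property type ∈ {primary, secondary}: primary is in the set → true
  down-payment percentage > 44.1%: 32.3 > 44.1 is false
  cash reserves > 32 months: 32 > 32 is false
  credit score ≥ 678: 836 ≥ 678 is true
  loan-to-value ratio > 47.3%: 77.6 > 47.3 is true
  NOT self-employed: yes → false
  requested loan amount ≥ 594781 USD: 567514 ≥ 594781 is false
  self-employed: yes → true
  debt-to-income ratio ≥ 33.3%: 56.4 ≥ 33.3 is true
Combine:
[1.1.1] true AND false = false
[1.1.2] false → false (antecedent false ⇒ implication holds) = true
[1.1] false → true (antecedent false ⇒ implication holds) = true
[1.2.3] false OR true = true
[1.2] false AND false AND true = false
[1.3.1.1.1] true AND true = true
[1.3.1.1] NOT true = false
[1.3.1.2.1] exactly-one(false, false) = false
[1.3.1.2] NOT false = true
[1.3.1] false → true (antecedent false ⇒ implication holds) = true
[1.3] NOT true = false
[1.4.1] exactly-one(true, true) = false
[1.4.2] false OR false = false
[1.4] false → false (antecedent false ⇒ implication holds) = true
[1] true OR false OR false OR true = true
[2] exactly-one(true, true) = false
[root] true AND false = false
Overall: false → denied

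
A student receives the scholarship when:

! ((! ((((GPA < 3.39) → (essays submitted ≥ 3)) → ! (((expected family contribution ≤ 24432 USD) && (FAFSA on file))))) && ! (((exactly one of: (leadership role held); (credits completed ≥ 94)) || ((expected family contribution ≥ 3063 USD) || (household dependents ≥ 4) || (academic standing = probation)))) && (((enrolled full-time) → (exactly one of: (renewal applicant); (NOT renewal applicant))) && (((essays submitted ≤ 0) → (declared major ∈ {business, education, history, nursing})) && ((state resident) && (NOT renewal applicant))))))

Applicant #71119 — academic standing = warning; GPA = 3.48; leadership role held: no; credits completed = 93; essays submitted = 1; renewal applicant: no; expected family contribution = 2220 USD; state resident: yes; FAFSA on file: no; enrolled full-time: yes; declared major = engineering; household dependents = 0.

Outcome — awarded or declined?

Atomic conditions:
  GPA < 3.39: 3.48 < 3.39 is false
  essays submitted ≥ 3: 1 ≥ 3 is false
  expected family contribution ≤ 24432 USD: 2220 ≤ 24432 is true
  FAFSA on file: no → false
  leadership role held: no → false
  credits completed ≥ 94: 93 ≥ 94 is false
  expected family contribution ≥ 3063 USD: 2220 ≥ 3063 is false
  household dependents ≥ 4: 0 ≥ 4 is false
  academic standing = probation: warning == probation is false
  enrolled full-time: yes → true
  renewal applicant: no → false
  NOT renewal applicant: no → true
  essays submitted ≤ 0: 1 ≤ 0 is false
  declared major ∈ {business, education, history, nursing}: engineering is not in the set → false
  state resident: yes → true
Combine:
[1.1.1.1] false → false (antecedent false ⇒ implication holds) = true
[1.1.1.2.1] true AND false = false
[1.1.1.2] NOT false = true
[1.1.1] true → true = true
[1.1] NOT true = false
[1.2.1.1] exactly-one(false, false) = false
[1.2.1.2] false OR false OR false = false
[1.2.1] false OR false = false
[1.2] NOT false = true
[1.3.1.2] exactly-one(false, true) = true
[1.3.1] true → true = true
[1.3.2.1] false → false (antecedent false ⇒ implication holds) = true
[1.3.2.2] true AND true = true
[1.3.2] true AND true = true
[1.3] true AND true = true
[1] false AND true AND true = false
[root] NOT false = true
Overall: true → awarded

Awarded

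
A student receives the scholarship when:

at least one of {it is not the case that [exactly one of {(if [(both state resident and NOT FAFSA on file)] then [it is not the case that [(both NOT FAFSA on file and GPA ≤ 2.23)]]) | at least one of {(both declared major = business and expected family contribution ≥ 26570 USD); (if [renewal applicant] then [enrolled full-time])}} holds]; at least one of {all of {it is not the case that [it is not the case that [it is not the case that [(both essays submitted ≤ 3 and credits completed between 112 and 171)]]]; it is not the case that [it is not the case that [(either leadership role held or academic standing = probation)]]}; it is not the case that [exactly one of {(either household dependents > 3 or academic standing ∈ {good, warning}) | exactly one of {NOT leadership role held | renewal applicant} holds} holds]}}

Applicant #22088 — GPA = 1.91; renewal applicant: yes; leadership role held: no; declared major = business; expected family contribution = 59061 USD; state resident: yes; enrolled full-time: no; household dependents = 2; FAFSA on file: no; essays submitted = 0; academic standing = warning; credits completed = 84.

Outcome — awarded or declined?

Declined

Atomic conditions:
  state resident: yes → true
  NOT FAFSA on file: no → true
  GPA ≤ 2.23: 1.91 ≤ 2.23 is true
  declared major = business: business == business is true
  expected family contribution ≥ 26570 USD: 59061 ≥ 26570 is true
  renewal applicant: yes → true
  enrolled full-time: no → false
  essays submitted ≤ 3: 0 ≤ 3 is true
  credits completed between 112 and 171: 84 in [112, 171] is false
  leadership role held: no → false
  academic standing = probation: warning == probation is false
  household dependents > 3: 2 > 3 is false
  academic standing ∈ {good, warning}: warning is in the set → true
  NOT leadership role held: no → true
Combine:
[1.1.1.1] true AND true = true
[1.1.1.2.1] true AND true = true
[1.1.1.2] NOT true = false
[1.1.1] true → false = false
[1.1.2.1] true AND true = true
[1.1.2.2] true → false = false
[1.1.2] true OR false = true
[1.1] exactly-one(false, true) = true
[1] NOT true = false
[2.1.1.1.1.1] true AND false = false
[2.1.1.1.1] NOT false = true
[2.1.1.1] NOT true = false
[2.1.1] NOT false = true
[2.1.2.1.1] false OR false = false
[2.1.2.1] NOT false = true
[2.1.2] NOT true = false
[2.1] true AND false = false
[2.2.1.1] false OR true = true
[2.2.1.2] exactly-one(true, true) = false
[2.2.1] exactly-one(true, false) = true
[2.2] NOT true = false
[2] false OR false = false
[root] false OR false = false
Overall: false → declined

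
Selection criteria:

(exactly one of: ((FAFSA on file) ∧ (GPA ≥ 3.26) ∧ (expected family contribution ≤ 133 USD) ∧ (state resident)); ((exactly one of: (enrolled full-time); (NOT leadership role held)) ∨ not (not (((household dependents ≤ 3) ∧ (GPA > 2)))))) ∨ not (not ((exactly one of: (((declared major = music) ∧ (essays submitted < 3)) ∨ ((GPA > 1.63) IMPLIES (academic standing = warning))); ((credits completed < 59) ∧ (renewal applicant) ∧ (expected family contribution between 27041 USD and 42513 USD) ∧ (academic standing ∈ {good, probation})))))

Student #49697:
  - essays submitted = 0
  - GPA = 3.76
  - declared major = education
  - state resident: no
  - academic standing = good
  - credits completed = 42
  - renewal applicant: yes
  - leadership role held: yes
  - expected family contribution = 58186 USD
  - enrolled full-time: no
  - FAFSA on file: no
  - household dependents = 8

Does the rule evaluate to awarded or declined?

Atomic conditions:
  FAFSA on file: no → false
  GPA ≥ 3.26: 3.76 ≥ 3.26 is true
  expected family contribution ≤ 133 USD: 58186 ≤ 133 is false
  state resident: no → false
  enrolled full-time: no → false
  NOT leadership role held: yes → false
  household dependents ≤ 3: 8 ≤ 3 is false
  GPA > 2: 3.76 > 2 is true
  declared major = music: education == music is false
  essays submitted < 3: 0 < 3 is true
  GPA > 1.63: 3.76 > 1.63 is true
  academic standing = warning: good == warning is false
  credits completed < 59: 42 < 59 is true
  renewal applicant: yes → true
  expected family contribution between 27041 USD and 42513 USD: 58186 in [27041, 42513] is false
  academic standing ∈ {good, probation}: good is in the set → true
Combine:
[1.1] false AND true AND false AND false = false
[1.2.1] exactly-one(false, false) = false
[1.2.2.1.1] false AND true = false
[1.2.2.1] NOT false = true
[1.2.2] NOT true = false
[1.2] false OR false = false
[1] exactly-one(false, false) = false
[2.1.1.1.1] false AND true = false
[2.1.1.1.2] true → false = false
[2.1.1.1] false OR false = false
[2.1.1.2] true AND true AND false AND true = false
[2.1.1] exactly-one(false, false) = false
[2.1] NOT false = true
[2] NOT true = false
[root] false OR false = false
Overall: false → declined

Declined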